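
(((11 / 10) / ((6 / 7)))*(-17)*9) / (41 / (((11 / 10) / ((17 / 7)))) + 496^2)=-100793 / 126334680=-0.00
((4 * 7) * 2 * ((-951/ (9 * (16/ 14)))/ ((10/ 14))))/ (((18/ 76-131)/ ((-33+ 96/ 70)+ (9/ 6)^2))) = -404619117/ 248450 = -1628.57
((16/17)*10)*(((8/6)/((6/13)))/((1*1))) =27.19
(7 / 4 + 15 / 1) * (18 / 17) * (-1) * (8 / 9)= -268 / 17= -15.76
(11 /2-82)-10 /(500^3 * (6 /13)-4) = -14343749038 /187499987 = -76.50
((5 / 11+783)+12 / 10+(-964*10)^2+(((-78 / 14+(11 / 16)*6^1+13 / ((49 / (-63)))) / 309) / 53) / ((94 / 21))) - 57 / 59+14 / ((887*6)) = 3294186938346989503367 / 35447899895760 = 92930383.69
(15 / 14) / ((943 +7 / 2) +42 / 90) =225 / 198863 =0.00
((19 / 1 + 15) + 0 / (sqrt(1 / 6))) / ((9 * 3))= 34 / 27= 1.26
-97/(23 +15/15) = -97/24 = -4.04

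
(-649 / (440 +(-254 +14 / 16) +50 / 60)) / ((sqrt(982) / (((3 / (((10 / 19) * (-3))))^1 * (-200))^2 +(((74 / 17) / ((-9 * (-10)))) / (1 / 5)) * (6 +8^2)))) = -11472134168 * sqrt(982) / 22561941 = -15933.95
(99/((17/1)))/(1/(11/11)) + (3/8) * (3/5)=4113/680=6.05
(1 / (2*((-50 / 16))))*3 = -12 / 25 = -0.48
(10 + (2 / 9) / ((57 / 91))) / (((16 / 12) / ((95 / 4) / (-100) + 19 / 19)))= 5063 / 855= 5.92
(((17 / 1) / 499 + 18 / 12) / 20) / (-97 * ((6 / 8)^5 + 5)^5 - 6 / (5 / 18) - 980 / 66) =-7110480124176236544 / 35435341414665373230731549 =-0.00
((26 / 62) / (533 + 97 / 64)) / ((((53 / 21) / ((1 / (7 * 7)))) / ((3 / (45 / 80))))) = 13312 / 393437709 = 0.00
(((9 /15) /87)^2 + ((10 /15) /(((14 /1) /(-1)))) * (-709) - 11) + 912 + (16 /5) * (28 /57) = 936.33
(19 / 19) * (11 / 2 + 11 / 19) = 231 / 38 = 6.08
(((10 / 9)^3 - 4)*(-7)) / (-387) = -13412 / 282123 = -0.05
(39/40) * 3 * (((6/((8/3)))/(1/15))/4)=3159/128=24.68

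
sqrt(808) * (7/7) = 28.43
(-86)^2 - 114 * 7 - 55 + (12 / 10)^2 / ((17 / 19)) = 2781459 / 425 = 6544.61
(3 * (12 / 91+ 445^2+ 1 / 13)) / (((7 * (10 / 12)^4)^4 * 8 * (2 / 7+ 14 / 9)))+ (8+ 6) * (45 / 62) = 1373218796041098559299 / 4281690521240234375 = 320.72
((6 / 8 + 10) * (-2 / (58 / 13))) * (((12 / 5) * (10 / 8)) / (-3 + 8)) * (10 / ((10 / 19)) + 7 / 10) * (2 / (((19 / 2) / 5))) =-330369 / 5510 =-59.96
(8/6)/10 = 2/15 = 0.13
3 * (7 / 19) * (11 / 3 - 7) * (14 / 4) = -245 / 19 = -12.89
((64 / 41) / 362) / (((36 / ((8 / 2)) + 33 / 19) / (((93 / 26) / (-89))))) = -2356 / 145963649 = -0.00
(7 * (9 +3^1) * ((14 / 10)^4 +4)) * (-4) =-2634.78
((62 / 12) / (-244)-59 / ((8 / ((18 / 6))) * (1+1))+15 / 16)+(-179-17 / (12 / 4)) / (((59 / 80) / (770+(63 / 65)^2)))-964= -2360105240943 / 12164620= -194013.89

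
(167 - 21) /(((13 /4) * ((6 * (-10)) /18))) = -13.48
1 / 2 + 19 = 39 / 2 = 19.50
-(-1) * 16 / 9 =1.78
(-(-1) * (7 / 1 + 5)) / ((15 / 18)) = 72 / 5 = 14.40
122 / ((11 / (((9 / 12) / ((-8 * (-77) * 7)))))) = 183 / 94864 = 0.00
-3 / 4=-0.75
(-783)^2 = 613089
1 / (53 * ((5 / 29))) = 29 / 265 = 0.11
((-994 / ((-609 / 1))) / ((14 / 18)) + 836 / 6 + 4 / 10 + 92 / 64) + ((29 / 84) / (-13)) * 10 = 90572879 / 633360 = 143.00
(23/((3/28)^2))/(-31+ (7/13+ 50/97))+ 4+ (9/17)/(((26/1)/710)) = -1819447505/37554309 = -48.45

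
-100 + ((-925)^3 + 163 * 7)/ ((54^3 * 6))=-18456883/ 19683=-937.71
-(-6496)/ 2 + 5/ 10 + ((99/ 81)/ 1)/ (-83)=4853237/ 1494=3248.49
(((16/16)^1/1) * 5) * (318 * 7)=11130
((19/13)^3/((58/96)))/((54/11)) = 603592/573417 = 1.05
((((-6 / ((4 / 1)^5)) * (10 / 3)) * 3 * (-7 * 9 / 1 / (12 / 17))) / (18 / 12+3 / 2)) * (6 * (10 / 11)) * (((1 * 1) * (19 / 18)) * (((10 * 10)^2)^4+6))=282625000000000169575 / 2816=100363991477272787.49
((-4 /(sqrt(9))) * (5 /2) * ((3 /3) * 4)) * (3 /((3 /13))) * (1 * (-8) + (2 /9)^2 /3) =1008800 /729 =1383.81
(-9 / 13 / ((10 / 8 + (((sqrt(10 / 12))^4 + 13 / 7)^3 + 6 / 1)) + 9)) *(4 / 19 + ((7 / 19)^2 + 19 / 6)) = -182650331808 / 2468032682791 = -0.07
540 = 540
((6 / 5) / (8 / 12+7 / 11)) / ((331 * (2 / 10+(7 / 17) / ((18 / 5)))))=60588 / 6846073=0.01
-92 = -92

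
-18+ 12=-6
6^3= 216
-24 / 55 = -0.44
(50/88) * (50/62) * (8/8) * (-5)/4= -0.57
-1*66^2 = -4356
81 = 81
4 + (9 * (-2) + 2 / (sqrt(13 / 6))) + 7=-7 + 2 * sqrt(78) / 13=-5.64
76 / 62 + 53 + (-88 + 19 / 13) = -13022 / 403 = -32.31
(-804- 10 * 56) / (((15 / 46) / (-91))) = 5709704 / 15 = 380646.93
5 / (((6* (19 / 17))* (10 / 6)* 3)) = 17 / 114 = 0.15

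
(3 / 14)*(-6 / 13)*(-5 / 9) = 0.05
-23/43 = -0.53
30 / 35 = 0.86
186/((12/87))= 2697/2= 1348.50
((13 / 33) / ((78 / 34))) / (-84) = -17 / 8316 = -0.00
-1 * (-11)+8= 19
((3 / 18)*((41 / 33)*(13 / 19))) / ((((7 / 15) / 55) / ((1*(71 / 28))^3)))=4769164075 / 17517696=272.25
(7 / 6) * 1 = 7 / 6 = 1.17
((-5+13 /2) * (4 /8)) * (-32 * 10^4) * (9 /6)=-360000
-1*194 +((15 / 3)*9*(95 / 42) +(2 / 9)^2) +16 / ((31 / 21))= -2858941 / 35154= -81.33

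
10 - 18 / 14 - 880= -6099 / 7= -871.29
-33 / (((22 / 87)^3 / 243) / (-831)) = 398920458897 / 968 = 412107912.08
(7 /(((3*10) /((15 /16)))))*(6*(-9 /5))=-189 /80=-2.36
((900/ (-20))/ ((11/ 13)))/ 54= -65/ 66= -0.98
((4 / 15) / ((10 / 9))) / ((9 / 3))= 2 / 25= 0.08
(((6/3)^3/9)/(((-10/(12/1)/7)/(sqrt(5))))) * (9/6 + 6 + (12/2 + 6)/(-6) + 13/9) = -1400 * sqrt(5)/27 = -115.94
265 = 265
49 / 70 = 7 / 10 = 0.70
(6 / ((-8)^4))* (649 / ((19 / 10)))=9735 / 19456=0.50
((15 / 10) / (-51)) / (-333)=1 / 11322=0.00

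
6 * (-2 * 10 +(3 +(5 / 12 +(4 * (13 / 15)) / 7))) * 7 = -6757 / 10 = -675.70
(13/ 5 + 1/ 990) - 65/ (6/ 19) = -20120/ 99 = -203.23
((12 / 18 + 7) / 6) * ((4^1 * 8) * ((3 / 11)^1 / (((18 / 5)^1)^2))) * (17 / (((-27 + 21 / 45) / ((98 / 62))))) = -4789750 / 5496579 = -0.87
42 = 42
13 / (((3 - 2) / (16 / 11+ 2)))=494 / 11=44.91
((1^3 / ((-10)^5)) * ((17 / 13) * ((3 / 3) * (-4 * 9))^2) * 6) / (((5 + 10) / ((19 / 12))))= -8721 / 812500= -0.01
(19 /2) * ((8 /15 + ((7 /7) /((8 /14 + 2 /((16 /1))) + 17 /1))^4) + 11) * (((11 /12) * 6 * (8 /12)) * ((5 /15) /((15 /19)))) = 662584072794621703 /3906156516772050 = 169.63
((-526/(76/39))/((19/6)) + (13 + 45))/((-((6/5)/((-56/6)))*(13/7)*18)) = -2409085/380133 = -6.34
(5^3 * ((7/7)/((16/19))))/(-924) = -0.16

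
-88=-88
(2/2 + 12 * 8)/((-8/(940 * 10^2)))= -1139750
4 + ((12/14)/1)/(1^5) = 34/7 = 4.86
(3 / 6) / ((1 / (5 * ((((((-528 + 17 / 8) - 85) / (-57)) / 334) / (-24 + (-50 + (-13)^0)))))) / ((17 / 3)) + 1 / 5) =-46155 / 7393666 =-0.01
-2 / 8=-1 / 4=-0.25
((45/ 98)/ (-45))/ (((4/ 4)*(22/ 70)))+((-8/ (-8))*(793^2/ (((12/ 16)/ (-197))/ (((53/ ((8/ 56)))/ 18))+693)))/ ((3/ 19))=268960420043951/ 46799932410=5747.03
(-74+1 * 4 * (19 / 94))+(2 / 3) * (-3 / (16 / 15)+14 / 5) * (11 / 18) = -7430917 / 101520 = -73.20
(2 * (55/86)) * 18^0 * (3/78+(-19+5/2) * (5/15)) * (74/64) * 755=-109086175/17888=-6098.29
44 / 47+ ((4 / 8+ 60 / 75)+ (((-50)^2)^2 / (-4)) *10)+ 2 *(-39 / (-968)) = -1777187236493 / 113740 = -15624997.68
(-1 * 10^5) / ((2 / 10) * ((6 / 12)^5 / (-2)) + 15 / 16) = -32000000 / 299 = -107023.41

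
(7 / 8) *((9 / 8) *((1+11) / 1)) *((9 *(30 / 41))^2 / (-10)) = -688905 / 13448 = -51.23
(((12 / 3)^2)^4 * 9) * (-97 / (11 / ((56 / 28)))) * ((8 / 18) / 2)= -25427968 / 11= -2311633.45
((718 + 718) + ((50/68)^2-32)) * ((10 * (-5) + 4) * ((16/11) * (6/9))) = -597502832/9537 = -62651.03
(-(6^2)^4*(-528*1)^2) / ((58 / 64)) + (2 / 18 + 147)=-134856019241476 / 261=-516689728894.54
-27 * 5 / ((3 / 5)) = -225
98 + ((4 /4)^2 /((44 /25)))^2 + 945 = 2019873 /1936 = 1043.32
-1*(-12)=12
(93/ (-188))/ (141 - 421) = 93/ 52640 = 0.00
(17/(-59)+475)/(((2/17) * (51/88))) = 410784/59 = 6962.44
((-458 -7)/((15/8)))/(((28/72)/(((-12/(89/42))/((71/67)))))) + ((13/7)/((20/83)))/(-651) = 1962632564839/575913660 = 3407.86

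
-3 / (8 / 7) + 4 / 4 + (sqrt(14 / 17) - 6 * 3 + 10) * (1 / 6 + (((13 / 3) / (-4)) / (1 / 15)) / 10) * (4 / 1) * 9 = 370.73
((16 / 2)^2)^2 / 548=1024 / 137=7.47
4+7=11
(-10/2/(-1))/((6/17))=85/6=14.17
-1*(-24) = 24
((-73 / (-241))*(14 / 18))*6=1022 / 723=1.41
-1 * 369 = -369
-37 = -37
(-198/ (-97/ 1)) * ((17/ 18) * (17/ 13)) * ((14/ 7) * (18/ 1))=114444/ 1261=90.76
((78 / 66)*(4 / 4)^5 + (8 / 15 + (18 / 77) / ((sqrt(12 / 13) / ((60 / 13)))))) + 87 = 89.84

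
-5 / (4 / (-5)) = 25 / 4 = 6.25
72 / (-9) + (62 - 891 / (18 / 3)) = -189 / 2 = -94.50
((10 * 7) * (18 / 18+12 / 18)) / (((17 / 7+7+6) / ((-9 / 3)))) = -1225 / 54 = -22.69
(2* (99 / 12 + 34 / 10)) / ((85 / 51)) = 699 / 50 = 13.98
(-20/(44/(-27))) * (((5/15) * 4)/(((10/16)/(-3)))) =-864/11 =-78.55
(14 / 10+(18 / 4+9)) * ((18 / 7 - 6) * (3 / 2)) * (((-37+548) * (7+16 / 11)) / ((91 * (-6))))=3034683 / 5005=606.33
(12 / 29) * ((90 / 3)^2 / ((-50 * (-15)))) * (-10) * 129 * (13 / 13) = -18576 / 29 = -640.55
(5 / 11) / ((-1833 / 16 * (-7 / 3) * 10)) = 8 / 47047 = 0.00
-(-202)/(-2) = -101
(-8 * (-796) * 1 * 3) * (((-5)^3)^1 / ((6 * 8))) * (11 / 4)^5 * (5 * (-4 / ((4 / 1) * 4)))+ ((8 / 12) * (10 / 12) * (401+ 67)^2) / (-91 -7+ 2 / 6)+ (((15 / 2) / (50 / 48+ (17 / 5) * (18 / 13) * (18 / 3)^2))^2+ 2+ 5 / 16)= 9779380.53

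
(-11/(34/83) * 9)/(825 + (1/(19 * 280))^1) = -21857220/74613017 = -0.29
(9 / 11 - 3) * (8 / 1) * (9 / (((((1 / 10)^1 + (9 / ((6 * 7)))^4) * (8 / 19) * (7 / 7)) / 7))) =-5518074240 / 215743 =-25577.07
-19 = -19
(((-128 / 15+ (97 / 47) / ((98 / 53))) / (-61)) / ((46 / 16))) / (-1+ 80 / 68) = 34846804 / 145399905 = 0.24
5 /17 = 0.29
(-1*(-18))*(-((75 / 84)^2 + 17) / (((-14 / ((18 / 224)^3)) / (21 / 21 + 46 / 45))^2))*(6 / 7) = -417722723379 / 270808472407244800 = -0.00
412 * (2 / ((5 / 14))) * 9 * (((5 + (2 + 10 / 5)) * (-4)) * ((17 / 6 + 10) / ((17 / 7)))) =-335766816 / 85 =-3950197.84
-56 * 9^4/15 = -122472/5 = -24494.40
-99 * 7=-693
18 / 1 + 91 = 109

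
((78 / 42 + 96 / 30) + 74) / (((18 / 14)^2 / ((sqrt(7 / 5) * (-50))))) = -38738 * sqrt(35) / 81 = -2829.35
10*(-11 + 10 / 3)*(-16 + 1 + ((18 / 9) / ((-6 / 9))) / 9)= 10580 / 9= 1175.56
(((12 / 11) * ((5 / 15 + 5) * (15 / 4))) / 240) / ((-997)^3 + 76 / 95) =-5 / 54506483471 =-0.00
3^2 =9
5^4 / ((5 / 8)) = 1000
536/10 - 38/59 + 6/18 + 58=98491/885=111.29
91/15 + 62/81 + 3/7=20584/2835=7.26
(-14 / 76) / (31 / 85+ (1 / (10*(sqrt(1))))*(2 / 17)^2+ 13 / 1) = -10115 / 733932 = -0.01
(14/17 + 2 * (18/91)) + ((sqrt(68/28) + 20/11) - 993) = -988.40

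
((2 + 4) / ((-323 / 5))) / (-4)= 0.02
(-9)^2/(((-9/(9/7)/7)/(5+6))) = -891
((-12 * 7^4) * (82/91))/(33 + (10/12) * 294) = -168756/1807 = -93.39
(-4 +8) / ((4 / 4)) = 4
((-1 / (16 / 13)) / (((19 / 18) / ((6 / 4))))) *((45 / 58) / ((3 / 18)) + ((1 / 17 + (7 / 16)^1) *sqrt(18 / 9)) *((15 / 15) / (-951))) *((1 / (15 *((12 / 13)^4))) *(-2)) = 1113879 / 1128448 - 371293 *sqrt(2) / 3355148288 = 0.99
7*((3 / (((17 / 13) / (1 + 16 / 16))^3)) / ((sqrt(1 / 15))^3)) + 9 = 9 + 5536440*sqrt(15) / 4913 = 4373.45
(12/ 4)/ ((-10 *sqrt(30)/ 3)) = -3 *sqrt(30)/ 100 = -0.16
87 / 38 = 2.29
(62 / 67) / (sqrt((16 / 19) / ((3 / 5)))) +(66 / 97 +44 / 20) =31 * sqrt(285) / 670 +1397 / 485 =3.66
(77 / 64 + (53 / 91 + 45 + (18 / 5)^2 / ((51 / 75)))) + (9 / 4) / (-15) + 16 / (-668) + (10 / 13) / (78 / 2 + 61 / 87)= 9378793444931 / 142773991360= 65.69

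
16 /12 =4 /3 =1.33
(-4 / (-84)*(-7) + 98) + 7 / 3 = 100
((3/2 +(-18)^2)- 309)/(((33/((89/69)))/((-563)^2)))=28210241/138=204422.04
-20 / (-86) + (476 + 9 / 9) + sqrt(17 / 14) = sqrt(238) / 14 + 20521 / 43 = 478.33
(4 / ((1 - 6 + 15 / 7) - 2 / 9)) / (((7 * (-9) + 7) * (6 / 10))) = 15 / 388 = 0.04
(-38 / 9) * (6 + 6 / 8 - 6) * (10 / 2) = -15.83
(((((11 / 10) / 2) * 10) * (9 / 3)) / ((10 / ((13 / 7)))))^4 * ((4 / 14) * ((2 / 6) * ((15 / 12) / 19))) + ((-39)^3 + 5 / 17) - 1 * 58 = -20629312545873141 / 347434304000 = -59376.15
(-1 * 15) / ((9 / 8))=-40 / 3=-13.33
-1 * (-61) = 61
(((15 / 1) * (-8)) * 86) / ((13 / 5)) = -51600 / 13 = -3969.23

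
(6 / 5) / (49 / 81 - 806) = -486 / 326185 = -0.00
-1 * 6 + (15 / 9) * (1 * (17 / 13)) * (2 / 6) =-5.27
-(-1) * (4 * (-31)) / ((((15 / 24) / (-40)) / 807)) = 6404352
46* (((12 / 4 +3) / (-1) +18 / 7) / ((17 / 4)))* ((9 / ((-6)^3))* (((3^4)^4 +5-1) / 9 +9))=7920612304 / 1071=7395529.70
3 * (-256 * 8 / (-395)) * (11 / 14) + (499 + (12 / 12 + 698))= 3346262 / 2765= 1210.22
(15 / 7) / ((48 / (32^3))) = 10240 / 7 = 1462.86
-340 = -340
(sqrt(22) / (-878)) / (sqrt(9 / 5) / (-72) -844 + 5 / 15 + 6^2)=-12* sqrt(110) / 824748105481 + 1163040* sqrt(22) / 824748105481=0.00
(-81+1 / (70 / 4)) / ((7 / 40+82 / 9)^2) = -73431360 / 78229543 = -0.94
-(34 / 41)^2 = -1156 / 1681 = -0.69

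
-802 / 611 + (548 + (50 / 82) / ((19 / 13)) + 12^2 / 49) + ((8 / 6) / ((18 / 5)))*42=118720532753 / 209902329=565.60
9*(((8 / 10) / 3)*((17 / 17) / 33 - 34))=-4484 / 55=-81.53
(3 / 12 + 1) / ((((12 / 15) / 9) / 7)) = 1575 / 16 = 98.44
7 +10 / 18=7.56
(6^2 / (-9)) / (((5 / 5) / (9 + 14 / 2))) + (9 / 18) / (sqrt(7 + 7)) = -64 + sqrt(14) / 28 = -63.87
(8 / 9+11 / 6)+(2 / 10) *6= 353 / 90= 3.92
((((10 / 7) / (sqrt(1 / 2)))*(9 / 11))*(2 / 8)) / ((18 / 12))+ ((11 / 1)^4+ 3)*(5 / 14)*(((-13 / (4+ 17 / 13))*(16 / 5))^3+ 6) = -20422342398044 / 8212725+ 15*sqrt(2) / 77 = -2486670.40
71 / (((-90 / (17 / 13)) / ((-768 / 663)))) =9088 / 7605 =1.20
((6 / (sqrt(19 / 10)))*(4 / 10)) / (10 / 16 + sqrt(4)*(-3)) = -96*sqrt(190) / 4085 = -0.32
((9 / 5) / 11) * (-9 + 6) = -27 / 55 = -0.49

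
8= 8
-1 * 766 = -766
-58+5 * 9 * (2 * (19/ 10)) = 113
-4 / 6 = -2 / 3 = -0.67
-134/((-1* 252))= 0.53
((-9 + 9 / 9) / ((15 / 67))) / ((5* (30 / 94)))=-25192 / 1125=-22.39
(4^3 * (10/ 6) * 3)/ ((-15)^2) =64/ 45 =1.42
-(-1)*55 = 55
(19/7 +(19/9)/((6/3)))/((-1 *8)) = -475/1008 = -0.47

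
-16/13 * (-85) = 1360/13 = 104.62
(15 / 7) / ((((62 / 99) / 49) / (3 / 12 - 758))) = -31507245 / 248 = -127045.34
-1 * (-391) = 391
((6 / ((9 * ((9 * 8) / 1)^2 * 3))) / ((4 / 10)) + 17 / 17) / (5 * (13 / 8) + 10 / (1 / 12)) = 0.01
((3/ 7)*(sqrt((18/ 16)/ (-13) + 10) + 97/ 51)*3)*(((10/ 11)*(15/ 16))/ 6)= 7275/ 20944 + 225*sqrt(26806)/ 64064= 0.92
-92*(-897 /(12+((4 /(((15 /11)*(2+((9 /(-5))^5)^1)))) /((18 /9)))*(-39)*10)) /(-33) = -363098723 /6657992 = -54.54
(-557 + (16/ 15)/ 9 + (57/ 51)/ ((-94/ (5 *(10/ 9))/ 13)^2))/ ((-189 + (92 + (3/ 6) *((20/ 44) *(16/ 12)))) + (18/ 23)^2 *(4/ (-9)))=49226159773934/ 8581866357105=5.74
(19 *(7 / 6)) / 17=1.30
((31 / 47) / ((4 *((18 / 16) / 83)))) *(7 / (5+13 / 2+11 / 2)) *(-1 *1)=-36022 / 7191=-5.01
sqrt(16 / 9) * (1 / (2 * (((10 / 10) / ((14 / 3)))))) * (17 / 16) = 119 / 36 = 3.31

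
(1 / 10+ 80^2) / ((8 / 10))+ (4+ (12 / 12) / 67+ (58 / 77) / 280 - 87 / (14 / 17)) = 11409540871 / 1444520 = 7898.50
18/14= 9/7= 1.29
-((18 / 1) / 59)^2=-324 / 3481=-0.09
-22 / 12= -11 / 6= -1.83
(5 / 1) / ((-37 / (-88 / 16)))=55 / 74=0.74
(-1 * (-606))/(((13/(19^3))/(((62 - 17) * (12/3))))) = 748179720/13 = 57552286.15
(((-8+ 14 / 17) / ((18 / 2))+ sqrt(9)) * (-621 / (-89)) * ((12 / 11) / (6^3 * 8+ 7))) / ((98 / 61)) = 8510598 / 1414904645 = 0.01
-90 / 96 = -15 / 16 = -0.94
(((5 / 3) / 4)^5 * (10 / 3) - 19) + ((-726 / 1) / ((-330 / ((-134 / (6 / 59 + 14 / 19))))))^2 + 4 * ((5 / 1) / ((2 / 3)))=63697515880405273 / 515315520000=123608.77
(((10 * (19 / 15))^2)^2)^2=4347792138496 / 6561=662672174.74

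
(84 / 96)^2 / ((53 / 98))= 2401 / 1696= 1.42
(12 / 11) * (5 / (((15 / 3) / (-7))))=-84 / 11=-7.64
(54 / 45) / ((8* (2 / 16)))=6 / 5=1.20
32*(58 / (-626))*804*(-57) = 135873.43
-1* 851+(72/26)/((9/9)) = -11027/13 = -848.23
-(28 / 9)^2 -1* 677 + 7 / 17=-944990 / 1377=-686.27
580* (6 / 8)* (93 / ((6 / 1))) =13485 / 2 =6742.50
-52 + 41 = -11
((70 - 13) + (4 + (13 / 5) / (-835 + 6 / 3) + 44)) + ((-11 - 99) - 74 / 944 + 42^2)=3457822679 / 1965880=1758.92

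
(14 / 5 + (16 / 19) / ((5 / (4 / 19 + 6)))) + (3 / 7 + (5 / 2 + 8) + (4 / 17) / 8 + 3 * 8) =8334898 / 214795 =38.80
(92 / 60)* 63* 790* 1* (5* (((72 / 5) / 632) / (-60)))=-1449 / 10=-144.90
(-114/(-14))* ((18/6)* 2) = 48.86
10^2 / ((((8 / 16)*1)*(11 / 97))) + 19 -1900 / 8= 33993 / 22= 1545.14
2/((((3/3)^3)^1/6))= 12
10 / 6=5 / 3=1.67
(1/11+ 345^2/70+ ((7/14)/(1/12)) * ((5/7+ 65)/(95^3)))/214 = 44903998919/5651130100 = 7.95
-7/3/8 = -7/24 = -0.29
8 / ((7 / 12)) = 96 / 7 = 13.71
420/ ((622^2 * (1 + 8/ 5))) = 525/ 1257373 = 0.00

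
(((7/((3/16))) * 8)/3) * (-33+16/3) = -74368/27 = -2754.37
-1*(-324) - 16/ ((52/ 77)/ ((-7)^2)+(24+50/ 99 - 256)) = 1273657428/ 3930203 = 324.07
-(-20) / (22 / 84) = 840 / 11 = 76.36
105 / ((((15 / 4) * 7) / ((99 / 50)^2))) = 9801 / 625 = 15.68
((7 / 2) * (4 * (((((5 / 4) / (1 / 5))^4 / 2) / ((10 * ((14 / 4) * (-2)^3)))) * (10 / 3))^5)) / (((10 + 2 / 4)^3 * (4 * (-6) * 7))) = 9094947017729282379150390625 / 2044068183891435317385756672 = 4.45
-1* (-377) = 377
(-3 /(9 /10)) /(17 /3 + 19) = -5 /37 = -0.14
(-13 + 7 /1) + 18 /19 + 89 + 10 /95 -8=1445 /19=76.05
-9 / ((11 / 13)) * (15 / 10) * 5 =-1755 / 22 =-79.77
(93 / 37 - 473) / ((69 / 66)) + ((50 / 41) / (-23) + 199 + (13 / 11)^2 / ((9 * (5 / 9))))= -5294240406 / 21109055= -250.80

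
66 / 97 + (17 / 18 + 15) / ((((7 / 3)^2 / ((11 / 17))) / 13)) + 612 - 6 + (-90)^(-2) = 59026878293 / 93498300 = 631.31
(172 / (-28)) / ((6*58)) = -43 / 2436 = -0.02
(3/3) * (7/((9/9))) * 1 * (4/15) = 28/15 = 1.87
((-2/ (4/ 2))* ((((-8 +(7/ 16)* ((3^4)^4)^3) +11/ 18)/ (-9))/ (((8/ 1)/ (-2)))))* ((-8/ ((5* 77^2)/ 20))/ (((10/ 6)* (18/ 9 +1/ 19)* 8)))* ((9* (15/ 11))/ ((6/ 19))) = 19935474888981444965077309/ 2683296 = 7429472890423361777.86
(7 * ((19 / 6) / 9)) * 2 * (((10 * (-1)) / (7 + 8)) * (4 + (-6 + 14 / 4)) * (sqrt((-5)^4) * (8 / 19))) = -1400 / 27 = -51.85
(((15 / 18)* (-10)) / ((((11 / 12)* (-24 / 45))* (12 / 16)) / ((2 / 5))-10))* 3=300 / 131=2.29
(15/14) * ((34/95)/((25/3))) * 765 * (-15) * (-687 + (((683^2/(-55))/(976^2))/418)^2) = 23138652648784934813028555933/63786511947157032140800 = 362751.50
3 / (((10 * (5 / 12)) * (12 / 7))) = 0.42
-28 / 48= -0.58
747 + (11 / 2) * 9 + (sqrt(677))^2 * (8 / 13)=31541 / 26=1213.12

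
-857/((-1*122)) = 857/122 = 7.02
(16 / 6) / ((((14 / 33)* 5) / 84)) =528 / 5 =105.60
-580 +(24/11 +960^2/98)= 4757356/539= 8826.26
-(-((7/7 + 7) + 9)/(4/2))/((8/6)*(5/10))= 51/4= 12.75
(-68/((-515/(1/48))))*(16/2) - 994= -1535696/1545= -993.98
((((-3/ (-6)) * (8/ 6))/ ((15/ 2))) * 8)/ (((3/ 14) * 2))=224/ 135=1.66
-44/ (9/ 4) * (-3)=176/ 3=58.67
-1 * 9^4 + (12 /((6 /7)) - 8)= -6555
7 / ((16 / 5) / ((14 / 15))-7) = -49 / 25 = -1.96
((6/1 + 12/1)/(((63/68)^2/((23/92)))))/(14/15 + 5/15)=11560/2793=4.14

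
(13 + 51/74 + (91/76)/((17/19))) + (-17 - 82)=-211275/2516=-83.97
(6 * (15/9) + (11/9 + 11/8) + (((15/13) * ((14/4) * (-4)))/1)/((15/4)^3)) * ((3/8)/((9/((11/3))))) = 1054559/561600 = 1.88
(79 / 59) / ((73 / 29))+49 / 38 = 298101 / 163666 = 1.82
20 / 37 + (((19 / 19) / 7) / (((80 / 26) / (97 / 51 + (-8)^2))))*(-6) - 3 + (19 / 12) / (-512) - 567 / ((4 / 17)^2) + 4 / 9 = -4164043814983 / 405780480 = -10261.81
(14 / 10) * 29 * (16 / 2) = 324.80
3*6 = 18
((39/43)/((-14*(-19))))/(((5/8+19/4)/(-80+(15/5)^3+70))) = 2652/245917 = 0.01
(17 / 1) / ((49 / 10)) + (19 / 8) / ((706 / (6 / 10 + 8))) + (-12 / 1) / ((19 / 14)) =-140495853 / 26291440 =-5.34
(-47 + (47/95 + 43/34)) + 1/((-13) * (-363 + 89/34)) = -23276313883/514503470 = -45.24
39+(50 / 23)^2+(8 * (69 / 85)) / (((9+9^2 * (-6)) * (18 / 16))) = 2812760497 / 64344915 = 43.71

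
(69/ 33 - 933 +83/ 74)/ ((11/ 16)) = -6054776/ 4477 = -1352.42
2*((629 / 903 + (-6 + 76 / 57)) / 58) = -1195 / 8729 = -0.14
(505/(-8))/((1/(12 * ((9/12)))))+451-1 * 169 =-2289/8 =-286.12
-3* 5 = -15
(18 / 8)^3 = 729 / 64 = 11.39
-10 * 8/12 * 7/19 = -140/57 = -2.46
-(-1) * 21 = 21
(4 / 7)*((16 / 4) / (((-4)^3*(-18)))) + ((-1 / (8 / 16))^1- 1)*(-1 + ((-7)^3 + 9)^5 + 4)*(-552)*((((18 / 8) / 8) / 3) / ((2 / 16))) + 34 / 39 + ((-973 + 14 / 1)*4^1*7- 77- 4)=-33824222201872158155 / 6552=-5162427075987814.13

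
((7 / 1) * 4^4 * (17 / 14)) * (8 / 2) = 8704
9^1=9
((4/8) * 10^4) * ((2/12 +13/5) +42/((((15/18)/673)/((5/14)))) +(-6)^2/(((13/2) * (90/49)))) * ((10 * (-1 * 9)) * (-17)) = 1205312325000/13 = 92716332692.31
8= 8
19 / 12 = 1.58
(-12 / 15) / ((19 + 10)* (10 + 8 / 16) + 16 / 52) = -104 / 39625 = -0.00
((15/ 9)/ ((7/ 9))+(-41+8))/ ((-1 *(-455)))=-216/ 3185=-0.07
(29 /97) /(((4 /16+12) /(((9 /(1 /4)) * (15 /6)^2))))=26100 /4753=5.49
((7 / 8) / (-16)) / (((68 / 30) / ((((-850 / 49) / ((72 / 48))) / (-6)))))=-125 / 2688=-0.05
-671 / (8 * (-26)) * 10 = 3355 / 104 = 32.26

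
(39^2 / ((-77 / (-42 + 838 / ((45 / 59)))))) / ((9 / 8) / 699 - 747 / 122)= 913758090752 / 267968085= 3409.95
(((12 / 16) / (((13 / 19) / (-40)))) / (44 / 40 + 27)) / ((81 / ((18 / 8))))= -475 / 10959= -0.04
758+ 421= 1179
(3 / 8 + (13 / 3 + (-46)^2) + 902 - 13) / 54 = 72233 / 1296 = 55.74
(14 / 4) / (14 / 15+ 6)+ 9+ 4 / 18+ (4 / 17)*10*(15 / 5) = 16.79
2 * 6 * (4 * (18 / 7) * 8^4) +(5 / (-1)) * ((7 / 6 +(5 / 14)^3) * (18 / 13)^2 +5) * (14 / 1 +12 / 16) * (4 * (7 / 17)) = 142092920183 / 281554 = 504673.78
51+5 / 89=4544 / 89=51.06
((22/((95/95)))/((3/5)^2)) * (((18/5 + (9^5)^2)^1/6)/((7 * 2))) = 15220090655/6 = 2536681775.83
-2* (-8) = 16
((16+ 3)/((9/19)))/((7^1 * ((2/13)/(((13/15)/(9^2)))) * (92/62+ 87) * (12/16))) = 290966/48452985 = 0.01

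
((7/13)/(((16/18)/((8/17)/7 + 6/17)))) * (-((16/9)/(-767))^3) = 25600/8077247385363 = 0.00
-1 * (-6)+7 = 13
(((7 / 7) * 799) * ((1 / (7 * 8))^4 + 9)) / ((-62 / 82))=-2899514322935 / 304869376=-9510.68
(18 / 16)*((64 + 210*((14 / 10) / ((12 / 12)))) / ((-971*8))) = -1611 / 31072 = -0.05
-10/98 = -0.10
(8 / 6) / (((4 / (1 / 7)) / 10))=10 / 21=0.48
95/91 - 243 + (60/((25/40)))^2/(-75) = -830002/2275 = -364.84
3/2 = 1.50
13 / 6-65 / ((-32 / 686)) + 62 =69965 / 48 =1457.60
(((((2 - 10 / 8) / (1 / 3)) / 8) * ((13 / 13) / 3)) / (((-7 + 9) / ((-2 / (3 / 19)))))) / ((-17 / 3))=57 / 544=0.10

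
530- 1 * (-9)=539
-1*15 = -15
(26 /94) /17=13 /799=0.02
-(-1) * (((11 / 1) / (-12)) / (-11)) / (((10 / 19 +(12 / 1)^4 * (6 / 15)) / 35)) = 475 / 1350888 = 0.00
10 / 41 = 0.24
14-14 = 0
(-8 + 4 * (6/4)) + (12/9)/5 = -26/15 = -1.73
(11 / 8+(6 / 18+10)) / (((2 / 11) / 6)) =386.38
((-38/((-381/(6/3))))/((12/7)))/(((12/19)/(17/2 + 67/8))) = 12635/4064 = 3.11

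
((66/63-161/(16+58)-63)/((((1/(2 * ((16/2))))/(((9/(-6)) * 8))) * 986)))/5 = 318896/127687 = 2.50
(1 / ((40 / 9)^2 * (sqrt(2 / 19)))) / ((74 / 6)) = 243 * sqrt(38) / 118400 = 0.01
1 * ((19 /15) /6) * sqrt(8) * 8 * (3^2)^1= 152 * sqrt(2) /5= 42.99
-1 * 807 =-807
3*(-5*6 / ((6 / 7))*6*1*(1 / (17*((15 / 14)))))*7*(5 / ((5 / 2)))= -8232 / 17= -484.24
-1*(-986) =986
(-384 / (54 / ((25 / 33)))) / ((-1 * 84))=400 / 6237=0.06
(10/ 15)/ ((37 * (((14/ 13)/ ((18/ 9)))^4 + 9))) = 28561/ 14399475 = 0.00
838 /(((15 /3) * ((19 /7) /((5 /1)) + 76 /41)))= 240506 /3439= 69.93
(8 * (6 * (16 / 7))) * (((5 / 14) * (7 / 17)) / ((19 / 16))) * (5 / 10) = 15360 / 2261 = 6.79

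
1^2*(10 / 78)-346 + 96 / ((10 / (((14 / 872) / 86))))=-316113077 / 913965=-345.87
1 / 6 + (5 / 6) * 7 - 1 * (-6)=12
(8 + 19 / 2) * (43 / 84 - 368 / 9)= -706.60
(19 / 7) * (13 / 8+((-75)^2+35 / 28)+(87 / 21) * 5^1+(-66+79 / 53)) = 15156.79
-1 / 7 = -0.14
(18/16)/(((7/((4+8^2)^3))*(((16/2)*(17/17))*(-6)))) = -14739/14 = -1052.79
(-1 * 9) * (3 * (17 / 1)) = -459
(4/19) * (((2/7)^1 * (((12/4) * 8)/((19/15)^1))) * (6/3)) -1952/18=-2414512/22743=-106.17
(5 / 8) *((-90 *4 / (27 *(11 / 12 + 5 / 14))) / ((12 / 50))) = -8750 / 321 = -27.26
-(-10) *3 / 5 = 6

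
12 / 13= 0.92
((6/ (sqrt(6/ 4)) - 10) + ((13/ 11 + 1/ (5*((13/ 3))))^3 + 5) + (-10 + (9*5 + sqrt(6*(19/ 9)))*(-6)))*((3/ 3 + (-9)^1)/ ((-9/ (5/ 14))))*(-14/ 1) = 1331.57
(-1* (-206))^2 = 42436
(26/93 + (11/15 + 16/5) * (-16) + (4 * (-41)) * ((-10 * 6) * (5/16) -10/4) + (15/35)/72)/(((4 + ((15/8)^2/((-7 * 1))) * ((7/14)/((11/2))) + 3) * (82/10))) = 60.01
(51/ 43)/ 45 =17/ 645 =0.03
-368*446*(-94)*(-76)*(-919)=1077555467008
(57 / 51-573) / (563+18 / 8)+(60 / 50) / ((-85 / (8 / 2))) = -1026464 / 960925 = -1.07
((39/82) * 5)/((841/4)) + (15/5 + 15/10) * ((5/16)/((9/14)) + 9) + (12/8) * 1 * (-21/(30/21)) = 56959331/2758480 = 20.65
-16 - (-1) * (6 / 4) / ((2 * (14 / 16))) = -106 / 7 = -15.14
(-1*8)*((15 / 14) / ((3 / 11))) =-220 / 7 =-31.43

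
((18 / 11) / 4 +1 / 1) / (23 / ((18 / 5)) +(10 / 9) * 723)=279 / 160325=0.00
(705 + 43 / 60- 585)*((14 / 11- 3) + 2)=7243 / 220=32.92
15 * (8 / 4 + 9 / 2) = 195 / 2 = 97.50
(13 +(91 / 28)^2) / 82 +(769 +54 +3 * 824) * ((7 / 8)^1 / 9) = 3786053 / 11808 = 320.63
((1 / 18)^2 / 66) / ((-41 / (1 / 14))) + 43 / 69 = 175933273 / 282311568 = 0.62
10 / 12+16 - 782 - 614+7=-8233 / 6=-1372.17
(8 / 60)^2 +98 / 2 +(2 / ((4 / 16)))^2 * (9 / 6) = 32629 / 225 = 145.02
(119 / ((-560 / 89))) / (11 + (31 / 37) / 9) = -503829 / 295520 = -1.70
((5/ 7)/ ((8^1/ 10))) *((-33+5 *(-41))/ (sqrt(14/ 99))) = -1275 *sqrt(154)/ 28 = -565.08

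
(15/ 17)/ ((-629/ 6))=-90/ 10693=-0.01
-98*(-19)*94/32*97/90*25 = 21222145/144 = 147376.01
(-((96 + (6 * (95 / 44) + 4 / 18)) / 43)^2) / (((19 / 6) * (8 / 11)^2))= -467294689 / 121412736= -3.85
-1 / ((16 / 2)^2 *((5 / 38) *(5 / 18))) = -171 / 400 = -0.43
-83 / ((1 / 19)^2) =-29963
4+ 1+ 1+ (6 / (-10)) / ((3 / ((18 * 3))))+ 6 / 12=-43 / 10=-4.30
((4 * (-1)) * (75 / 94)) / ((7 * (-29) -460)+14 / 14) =75 / 15557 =0.00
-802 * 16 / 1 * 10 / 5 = -25664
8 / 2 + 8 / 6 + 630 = 1906 / 3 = 635.33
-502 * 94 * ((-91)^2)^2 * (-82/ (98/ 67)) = 181409371802204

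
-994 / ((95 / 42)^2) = -1753416 / 9025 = -194.28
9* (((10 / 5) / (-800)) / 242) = -9 / 96800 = -0.00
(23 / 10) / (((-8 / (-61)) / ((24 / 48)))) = 1403 / 160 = 8.77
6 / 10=3 / 5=0.60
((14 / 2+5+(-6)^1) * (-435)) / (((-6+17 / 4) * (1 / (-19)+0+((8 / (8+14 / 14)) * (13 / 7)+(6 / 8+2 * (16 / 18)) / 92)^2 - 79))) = -15231153530880 / 778557484373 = -19.56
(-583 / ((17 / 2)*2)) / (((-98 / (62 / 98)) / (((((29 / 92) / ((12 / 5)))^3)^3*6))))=512085252386485228515625 / 33146790794105796514597690146816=0.00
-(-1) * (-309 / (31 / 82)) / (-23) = 25338 / 713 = 35.54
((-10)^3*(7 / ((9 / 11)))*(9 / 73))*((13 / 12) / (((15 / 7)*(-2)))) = 266.63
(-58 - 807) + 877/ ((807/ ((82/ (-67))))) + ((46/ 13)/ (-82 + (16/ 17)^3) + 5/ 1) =-120719032967201/ 140147118345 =-861.37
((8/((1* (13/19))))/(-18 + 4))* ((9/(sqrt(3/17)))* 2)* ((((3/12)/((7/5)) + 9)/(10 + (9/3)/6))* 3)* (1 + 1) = -117192* sqrt(51)/4459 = -187.69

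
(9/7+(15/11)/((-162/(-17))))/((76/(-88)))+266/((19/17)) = 848717/3591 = 236.35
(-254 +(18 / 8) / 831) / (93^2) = -281429 / 9583092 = -0.03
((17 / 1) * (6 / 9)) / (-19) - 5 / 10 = -125 / 114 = -1.10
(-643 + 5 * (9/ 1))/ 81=-598/ 81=-7.38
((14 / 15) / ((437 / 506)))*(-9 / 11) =-84 / 95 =-0.88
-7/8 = -0.88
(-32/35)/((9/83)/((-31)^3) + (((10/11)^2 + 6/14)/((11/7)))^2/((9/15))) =-210261869823984/244476021241165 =-0.86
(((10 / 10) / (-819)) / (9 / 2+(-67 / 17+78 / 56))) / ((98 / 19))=-646 / 5325957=-0.00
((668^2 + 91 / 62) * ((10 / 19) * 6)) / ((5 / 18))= 2987925732 / 589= 5072879.00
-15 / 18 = -5 / 6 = -0.83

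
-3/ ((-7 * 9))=1/ 21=0.05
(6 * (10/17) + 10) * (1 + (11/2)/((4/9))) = 12305/68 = 180.96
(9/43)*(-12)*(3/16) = -81/172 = -0.47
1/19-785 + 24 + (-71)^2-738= 67299/19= 3542.05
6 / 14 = 3 / 7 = 0.43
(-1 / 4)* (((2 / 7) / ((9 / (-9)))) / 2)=1 / 28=0.04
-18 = -18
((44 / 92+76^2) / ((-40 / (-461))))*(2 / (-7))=-61247999 / 3220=-19021.12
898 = 898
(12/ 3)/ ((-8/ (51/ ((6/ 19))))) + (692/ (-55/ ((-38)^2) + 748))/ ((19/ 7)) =-80.41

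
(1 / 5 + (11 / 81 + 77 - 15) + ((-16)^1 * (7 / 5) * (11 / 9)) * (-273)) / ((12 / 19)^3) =2093551993 / 69984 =29914.72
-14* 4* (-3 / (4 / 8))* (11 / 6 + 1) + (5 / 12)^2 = 137113 / 144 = 952.17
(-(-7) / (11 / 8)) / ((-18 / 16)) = -448 / 99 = -4.53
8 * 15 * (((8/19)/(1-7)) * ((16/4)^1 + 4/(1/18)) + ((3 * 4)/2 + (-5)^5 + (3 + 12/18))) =-374480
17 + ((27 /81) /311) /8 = 126889 /7464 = 17.00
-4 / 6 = -2 / 3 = -0.67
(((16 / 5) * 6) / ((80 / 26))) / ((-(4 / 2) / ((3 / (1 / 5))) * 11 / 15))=-702 / 11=-63.82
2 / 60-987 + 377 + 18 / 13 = -237347 / 390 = -608.58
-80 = -80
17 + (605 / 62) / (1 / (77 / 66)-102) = 741997 / 43896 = 16.90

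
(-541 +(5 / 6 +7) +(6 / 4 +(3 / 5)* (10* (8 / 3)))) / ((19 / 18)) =-9282 / 19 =-488.53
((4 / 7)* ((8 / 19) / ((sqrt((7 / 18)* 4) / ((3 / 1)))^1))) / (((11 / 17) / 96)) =235008* sqrt(14) / 10241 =85.86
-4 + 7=3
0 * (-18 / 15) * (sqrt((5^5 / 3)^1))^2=0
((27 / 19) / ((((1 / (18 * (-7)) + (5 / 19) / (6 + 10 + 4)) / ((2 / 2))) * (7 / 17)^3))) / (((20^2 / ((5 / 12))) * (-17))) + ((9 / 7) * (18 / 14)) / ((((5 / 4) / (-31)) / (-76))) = 43616313 / 14000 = 3115.45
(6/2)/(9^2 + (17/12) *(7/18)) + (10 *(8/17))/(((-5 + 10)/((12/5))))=687432/299455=2.30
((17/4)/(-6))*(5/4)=-85/96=-0.89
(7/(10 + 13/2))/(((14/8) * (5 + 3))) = 1/33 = 0.03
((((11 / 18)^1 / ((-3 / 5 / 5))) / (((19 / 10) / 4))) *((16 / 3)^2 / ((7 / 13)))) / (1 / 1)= -18304000 / 32319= -566.35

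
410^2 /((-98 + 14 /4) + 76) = -336200 /37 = -9086.49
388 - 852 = -464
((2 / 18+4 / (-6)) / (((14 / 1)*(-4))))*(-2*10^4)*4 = -50000 / 63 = -793.65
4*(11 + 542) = 2212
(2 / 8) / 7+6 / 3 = 57 / 28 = 2.04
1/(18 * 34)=1/612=0.00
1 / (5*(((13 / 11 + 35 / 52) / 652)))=372944 / 5305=70.30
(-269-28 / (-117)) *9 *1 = -31445 / 13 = -2418.85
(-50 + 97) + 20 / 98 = 2313 / 49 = 47.20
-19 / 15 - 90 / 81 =-107 / 45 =-2.38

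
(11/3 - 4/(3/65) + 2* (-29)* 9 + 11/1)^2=352836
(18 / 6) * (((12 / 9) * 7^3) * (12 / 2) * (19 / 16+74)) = 1237887 / 2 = 618943.50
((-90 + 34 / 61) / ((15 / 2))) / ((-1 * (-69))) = -10912 / 63135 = -0.17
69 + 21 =90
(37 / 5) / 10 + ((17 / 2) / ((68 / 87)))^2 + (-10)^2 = 350409 / 1600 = 219.01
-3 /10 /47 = -3 /470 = -0.01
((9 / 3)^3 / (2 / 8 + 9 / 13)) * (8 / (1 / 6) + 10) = 1661.88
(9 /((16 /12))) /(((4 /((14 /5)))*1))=189 /40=4.72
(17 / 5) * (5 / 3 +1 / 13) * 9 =3468 / 65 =53.35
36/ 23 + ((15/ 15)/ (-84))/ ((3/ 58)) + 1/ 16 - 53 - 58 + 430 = 320.40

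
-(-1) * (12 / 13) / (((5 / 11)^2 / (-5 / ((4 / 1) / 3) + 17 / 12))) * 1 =-3388 / 325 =-10.42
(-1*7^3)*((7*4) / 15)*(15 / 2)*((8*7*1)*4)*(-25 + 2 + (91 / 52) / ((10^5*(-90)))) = 13916196117649 / 562500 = 24739904.21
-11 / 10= -1.10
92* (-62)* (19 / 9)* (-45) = 541880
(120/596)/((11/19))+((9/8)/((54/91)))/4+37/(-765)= 0.77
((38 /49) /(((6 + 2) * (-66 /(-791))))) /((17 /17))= 1.16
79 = 79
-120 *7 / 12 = -70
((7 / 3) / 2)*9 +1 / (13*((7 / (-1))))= 1909 / 182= 10.49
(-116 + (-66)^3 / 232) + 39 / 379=-14893948 / 10991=-1355.10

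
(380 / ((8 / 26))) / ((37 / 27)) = 33345 / 37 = 901.22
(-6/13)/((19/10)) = -0.24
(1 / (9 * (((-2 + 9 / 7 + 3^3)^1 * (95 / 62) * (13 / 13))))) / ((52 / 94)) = 10199 / 2045160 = 0.00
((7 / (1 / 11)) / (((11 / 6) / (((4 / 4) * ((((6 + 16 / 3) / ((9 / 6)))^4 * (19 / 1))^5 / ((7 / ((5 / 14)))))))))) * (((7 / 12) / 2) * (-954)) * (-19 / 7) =13927903286938463994047726552391961526885416960 / 9455962023710944623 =1472922929683311964914812000.00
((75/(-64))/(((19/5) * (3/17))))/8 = -2125/9728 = -0.22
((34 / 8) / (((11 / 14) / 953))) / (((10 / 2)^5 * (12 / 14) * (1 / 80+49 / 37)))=117489652 / 81613125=1.44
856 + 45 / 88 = 75373 / 88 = 856.51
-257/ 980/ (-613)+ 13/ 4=976331/ 300370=3.25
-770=-770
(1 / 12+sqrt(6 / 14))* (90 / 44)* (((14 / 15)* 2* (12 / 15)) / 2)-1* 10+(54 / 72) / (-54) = -39151 / 3960+12* sqrt(21) / 55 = -8.89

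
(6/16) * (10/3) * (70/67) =1.31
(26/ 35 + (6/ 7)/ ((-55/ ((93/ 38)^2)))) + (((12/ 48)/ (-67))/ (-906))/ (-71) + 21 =10374505099975/ 479202712296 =21.65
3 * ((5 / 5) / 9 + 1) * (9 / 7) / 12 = 5 / 14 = 0.36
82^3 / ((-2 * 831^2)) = -275684 / 690561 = -0.40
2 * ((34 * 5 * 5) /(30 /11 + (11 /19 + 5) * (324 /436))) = 9681925 /39144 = 247.34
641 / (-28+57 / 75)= -16025 / 681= -23.53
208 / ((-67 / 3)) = -9.31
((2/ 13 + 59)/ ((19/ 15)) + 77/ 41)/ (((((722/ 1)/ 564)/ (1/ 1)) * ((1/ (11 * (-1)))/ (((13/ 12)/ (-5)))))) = 127170109/ 1406095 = 90.44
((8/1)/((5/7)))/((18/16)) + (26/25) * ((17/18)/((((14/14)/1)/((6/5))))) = 11.13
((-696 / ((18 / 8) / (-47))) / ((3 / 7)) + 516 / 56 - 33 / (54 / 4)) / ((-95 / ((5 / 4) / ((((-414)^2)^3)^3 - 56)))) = -4275221 / 1222335084908990876774853479335920835134964320686400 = -0.00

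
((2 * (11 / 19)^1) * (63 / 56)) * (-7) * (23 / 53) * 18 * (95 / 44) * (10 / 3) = -512.62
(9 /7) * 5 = 45 /7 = 6.43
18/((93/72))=13.94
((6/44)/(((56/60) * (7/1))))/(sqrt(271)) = 45 * sqrt(271)/584276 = 0.00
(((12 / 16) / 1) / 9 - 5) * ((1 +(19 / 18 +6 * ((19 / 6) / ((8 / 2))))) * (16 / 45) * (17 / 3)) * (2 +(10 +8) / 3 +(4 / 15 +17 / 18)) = -40742863 / 65610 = -620.99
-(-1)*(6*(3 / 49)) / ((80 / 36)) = 81 / 490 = 0.17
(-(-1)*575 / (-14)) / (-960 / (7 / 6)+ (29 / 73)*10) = 1679 / 33476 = 0.05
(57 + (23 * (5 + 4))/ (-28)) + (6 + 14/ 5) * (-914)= -7993.59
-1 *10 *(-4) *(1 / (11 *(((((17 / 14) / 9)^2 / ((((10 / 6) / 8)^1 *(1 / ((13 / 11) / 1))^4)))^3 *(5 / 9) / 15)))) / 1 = 11149178042312711799811875 / 562359137211758588689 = 19825.73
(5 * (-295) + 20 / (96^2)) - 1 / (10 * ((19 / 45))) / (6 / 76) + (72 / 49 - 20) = -168952075 / 112896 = -1496.53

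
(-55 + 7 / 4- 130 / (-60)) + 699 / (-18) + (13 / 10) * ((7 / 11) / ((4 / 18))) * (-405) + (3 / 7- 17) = -745757 / 462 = -1614.19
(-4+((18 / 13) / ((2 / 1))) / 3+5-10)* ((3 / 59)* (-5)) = 1710 / 767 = 2.23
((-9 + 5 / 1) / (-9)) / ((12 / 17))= 17 / 27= 0.63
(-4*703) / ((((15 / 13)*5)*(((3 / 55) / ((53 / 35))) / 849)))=-6031337884 / 525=-11488262.64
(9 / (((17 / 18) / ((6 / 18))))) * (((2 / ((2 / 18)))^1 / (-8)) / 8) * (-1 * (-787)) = -191241 / 272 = -703.09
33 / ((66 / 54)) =27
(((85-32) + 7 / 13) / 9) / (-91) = -232 / 3549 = -0.07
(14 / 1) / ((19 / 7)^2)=686 / 361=1.90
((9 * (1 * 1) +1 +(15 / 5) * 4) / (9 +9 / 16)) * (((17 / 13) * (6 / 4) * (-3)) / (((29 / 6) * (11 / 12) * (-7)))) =1152 / 2639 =0.44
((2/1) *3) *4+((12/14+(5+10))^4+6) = 151879071/2401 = 63256.59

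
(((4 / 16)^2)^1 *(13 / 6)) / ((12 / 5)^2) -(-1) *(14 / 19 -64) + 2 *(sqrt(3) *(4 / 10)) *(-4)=-16610273 / 262656 -16 *sqrt(3) / 5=-68.78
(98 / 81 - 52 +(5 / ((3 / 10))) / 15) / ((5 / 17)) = -68408 / 405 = -168.91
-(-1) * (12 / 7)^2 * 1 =144 / 49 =2.94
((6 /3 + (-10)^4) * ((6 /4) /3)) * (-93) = -465093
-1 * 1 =-1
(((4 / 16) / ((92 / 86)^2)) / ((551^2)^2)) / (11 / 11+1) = 1849 / 1560314145578528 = 0.00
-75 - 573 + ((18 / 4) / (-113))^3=-7479978777 / 11543176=-648.00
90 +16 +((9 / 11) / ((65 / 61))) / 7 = 531079 / 5005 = 106.11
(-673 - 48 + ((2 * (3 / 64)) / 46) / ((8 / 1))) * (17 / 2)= -144338381 / 23552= -6128.50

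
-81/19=-4.26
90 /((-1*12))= -15 /2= -7.50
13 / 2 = 6.50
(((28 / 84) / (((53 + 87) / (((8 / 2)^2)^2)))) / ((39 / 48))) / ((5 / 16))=16384 / 6825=2.40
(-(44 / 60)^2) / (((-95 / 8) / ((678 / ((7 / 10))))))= 437536 / 9975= 43.86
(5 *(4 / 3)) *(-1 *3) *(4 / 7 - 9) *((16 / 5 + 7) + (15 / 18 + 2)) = 46138 / 21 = 2197.05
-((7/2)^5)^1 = -525.22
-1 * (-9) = 9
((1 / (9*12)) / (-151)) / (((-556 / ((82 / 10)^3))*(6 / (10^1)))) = 68921 / 680043600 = 0.00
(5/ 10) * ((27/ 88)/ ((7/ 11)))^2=729/ 6272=0.12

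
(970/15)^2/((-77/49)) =-263452/99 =-2661.13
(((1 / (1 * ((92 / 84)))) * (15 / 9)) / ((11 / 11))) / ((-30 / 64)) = -224 / 69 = -3.25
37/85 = 0.44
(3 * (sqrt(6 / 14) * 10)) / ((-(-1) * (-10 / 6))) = -18 * sqrt(21) / 7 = -11.78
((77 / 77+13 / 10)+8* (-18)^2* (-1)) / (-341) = 25897 / 3410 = 7.59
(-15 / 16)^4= 50625 / 65536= 0.77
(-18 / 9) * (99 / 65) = -198 / 65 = -3.05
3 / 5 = 0.60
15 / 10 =3 / 2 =1.50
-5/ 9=-0.56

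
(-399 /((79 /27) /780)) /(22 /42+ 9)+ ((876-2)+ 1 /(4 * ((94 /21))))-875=-11169.41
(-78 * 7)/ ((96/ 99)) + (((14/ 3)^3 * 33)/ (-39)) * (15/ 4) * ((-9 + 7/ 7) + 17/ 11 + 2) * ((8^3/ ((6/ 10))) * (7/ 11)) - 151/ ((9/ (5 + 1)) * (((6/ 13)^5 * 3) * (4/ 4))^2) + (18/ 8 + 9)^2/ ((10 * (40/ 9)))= 88014277528120873/ 116729952768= 753999.08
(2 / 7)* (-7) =-2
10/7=1.43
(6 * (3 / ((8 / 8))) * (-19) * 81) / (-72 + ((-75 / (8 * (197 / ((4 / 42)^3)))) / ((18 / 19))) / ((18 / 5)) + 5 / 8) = 10916639942544 / 28127041639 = 388.12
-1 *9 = -9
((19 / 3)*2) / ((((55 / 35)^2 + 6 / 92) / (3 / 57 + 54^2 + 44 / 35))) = 1249367084 / 85695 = 14579.23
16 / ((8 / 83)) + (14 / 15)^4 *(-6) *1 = 2724418 / 16875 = 161.45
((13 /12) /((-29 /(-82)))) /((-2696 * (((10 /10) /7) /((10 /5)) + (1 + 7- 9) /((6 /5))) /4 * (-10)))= -3731 /6254720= -0.00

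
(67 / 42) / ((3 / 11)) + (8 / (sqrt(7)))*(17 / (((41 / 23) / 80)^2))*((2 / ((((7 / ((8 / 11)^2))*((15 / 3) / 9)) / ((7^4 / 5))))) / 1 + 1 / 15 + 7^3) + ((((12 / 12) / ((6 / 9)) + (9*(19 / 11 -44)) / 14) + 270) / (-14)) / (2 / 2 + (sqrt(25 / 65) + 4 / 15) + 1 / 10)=-1722613433 / 168358806 + 8465850*sqrt(65) / 9353267 + 79172712108032*sqrt(7) / 4271421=49040189.28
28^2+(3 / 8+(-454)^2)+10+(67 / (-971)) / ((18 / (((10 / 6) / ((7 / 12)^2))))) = 236270108131 / 1141896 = 206910.36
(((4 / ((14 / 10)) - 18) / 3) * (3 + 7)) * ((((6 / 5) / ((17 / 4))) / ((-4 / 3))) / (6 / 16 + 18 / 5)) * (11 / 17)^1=3520 / 2023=1.74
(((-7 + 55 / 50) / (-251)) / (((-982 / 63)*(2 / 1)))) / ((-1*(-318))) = -1239 / 522541840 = -0.00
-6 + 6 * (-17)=-108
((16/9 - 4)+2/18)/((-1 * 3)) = 19/27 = 0.70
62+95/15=205/3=68.33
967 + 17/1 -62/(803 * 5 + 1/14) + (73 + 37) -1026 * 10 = -515230894/56211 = -9166.02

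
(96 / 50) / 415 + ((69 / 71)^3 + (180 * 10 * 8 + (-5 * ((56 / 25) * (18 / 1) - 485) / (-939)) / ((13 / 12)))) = 217558088292121507 / 15109526037125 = 14398.74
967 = 967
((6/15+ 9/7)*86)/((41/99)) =502326/1435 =350.05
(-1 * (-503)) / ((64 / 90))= 22635 / 32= 707.34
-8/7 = -1.14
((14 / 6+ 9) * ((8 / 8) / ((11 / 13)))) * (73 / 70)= 13.97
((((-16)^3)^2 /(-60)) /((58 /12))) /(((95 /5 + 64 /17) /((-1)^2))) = -2541.32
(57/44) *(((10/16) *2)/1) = 285/176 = 1.62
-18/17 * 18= -324/17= -19.06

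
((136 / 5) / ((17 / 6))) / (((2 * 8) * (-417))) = -1 / 695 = -0.00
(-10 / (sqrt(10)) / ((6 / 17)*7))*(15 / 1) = -85*sqrt(10) / 14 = -19.20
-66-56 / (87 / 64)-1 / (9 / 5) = -28123 / 261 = -107.75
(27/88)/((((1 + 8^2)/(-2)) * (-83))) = 27/237380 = 0.00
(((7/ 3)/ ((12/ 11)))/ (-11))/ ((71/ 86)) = -301/ 1278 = -0.24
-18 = -18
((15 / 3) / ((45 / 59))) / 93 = 59 / 837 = 0.07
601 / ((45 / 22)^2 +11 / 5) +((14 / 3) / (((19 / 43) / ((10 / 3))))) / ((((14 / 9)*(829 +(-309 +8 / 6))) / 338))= 12488904425 / 114770621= 108.82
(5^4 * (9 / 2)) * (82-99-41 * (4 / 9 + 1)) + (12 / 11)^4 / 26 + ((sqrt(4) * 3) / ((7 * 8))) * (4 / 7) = -1999328127844 / 9326317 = -214374.88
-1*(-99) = 99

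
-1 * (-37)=37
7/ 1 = 7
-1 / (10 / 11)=-11 / 10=-1.10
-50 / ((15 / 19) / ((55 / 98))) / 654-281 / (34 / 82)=-1107694723 / 1634346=-677.76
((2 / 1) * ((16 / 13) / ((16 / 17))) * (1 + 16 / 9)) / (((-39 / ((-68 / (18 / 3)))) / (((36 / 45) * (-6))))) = -46240 / 4563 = -10.13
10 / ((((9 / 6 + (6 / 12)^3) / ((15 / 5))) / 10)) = 2400 / 13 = 184.62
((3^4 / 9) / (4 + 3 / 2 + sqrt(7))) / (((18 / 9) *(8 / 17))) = 561 / 248 - 51 *sqrt(7) / 124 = 1.17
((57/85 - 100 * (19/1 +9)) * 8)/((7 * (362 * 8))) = -237943/215390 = -1.10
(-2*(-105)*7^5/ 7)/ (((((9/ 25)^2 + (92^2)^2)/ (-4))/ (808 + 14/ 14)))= -1019764725000/ 44774560081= -22.78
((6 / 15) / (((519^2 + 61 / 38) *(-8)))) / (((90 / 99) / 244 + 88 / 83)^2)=-117864989462 / 718800267885661295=-0.00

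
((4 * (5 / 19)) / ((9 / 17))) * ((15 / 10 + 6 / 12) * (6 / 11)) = 1360 / 627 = 2.17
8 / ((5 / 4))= 32 / 5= 6.40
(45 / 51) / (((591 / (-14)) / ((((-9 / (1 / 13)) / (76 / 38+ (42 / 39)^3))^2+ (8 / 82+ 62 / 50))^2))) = -32173985542980373289151764607 / 913416921366469206949000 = -35223.77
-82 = -82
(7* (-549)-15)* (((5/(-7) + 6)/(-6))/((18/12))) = 47582/21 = 2265.81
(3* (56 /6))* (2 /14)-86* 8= -684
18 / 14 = 9 / 7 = 1.29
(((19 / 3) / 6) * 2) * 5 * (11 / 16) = 1045 / 144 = 7.26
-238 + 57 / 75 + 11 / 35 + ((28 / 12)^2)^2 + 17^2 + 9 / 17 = 19819151 / 240975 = 82.25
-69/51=-23/17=-1.35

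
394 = 394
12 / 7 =1.71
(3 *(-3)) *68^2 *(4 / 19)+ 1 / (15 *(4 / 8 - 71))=-352071398 / 40185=-8761.26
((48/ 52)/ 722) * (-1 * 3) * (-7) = 126/ 4693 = 0.03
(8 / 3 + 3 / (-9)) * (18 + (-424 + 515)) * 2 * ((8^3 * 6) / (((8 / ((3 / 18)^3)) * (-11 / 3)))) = -246.63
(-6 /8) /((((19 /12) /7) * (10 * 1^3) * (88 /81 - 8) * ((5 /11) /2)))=8019 /38000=0.21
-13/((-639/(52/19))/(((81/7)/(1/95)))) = 30420/497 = 61.21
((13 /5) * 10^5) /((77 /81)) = 21060000 /77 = 273506.49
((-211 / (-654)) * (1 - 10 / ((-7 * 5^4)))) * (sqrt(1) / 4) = 185047 / 2289000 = 0.08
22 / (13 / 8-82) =-176 / 643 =-0.27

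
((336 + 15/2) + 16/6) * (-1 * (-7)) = 2423.17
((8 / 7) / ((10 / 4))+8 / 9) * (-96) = -129.22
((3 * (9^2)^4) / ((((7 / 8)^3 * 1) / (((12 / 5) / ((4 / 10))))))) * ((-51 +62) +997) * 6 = 342764853755904 / 49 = 6995201097059.27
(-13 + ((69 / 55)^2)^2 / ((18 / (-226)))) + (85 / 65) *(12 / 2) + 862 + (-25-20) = 92875918389 / 118958125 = 780.74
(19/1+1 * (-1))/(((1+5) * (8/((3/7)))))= 9/56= 0.16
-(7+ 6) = -13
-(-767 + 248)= 519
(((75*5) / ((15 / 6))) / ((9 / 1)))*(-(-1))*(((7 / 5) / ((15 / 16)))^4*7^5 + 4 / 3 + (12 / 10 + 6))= 5289767976704 / 3796875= 1393189.92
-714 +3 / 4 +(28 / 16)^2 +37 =-10771 / 16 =-673.19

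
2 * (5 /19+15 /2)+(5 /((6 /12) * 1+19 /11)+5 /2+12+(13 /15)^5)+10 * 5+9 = 129744850691 /1413956250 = 91.76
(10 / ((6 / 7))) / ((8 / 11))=16.04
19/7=2.71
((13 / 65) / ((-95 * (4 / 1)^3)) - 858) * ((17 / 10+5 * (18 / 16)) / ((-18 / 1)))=7642377893 / 21888000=349.16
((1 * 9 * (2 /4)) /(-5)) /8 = -9 /80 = -0.11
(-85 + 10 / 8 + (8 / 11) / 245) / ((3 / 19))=-5717689 / 10780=-530.40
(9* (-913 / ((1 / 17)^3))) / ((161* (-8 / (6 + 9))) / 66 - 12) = 19983209895 / 6584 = 3035116.93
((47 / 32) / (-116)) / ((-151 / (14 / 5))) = 329 / 1401280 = 0.00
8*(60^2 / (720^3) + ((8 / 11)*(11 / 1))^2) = 6635521 / 12960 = 512.00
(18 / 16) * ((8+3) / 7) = 99 / 56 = 1.77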